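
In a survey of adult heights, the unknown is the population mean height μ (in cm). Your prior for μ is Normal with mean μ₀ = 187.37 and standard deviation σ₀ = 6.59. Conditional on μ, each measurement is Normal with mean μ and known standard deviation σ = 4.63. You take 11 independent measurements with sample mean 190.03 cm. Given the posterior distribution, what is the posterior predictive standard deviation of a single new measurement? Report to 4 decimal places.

For Normal data with known variance σ², a Normal(μ₀, σ₀²) prior on μ is conjugate. Posterior precision = 1/σ₀² + n/σ²; posterior mean is the precision-weighted average of μ₀ and x̄.
σ₀² = 6.59² = 43.4281, σ² = 4.63² = 21.4369; σ² + n·σ₀² = 21.4369 + 11·43.4281 = 499.146.
Posterior precision = 1/σ₀² + n/σ² = 1/43.4281 + 11/21.4369 = (σ² + n·σ₀²)/(σ₀²σ²) = 499.146/(43.4281·21.4369); posterior variance σₙ² = σ₀²σ²/(σ² + n·σ₀²) = 43.4281·21.4369/499.146 = 1.865113.
Predictive variance for one new observation = σₙ² + σ² = 43.4281·21.4369/499.146 + 21.4369 = σ²·(σ₀² + 499.146)/499.146 = 21.4369·542.5741/499.146 = 23.302013; SD = √(21.4369·542.5741/499.146) = 4.8272.

4.8272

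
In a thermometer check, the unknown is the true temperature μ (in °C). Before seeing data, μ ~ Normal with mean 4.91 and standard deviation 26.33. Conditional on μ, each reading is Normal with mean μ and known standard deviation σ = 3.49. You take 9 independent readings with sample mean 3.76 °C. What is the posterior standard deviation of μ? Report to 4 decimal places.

1.1622

For Normal data with known variance σ², a Normal(μ₀, σ₀²) prior on μ is conjugate. Posterior precision = 1/σ₀² + n/σ²; posterior mean is the precision-weighted average of μ₀ and x̄.
σ₀² = 26.33² = 693.2689, σ² = 3.49² = 12.1801; σ² + n·σ₀² = 12.1801 + 9·693.2689 = 6251.6002.
Posterior precision = 1/σ₀² + n/σ² = 1/693.2689 + 9/12.1801 = (σ² + n·σ₀²)/(σ₀²σ²) = 6251.6002/(693.2689·12.1801); posterior variance σₙ² = σ₀²σ²/(σ² + n·σ₀²) = 693.2689·12.1801/6251.6002 = 1.350708.
Posterior SD = √σₙ² = √(693.2689·12.1801/6251.6002) = 1.1622.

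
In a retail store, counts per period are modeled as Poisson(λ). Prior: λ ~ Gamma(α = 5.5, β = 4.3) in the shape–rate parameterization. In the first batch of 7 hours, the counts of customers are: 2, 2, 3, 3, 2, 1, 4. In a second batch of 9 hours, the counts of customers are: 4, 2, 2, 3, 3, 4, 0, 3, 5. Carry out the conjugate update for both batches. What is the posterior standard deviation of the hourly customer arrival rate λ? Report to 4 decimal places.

With a Gamma(shape α, rate β) prior, the Poisson likelihood is conjugate: the posterior is Gamma(α + ΣXᵢ, β + n).
Batch 1: sum of counts S = 17 over n = 7 hours.
After batch 1: Gamma(α+S, β+n) = Gamma(5.5+17, 4.3+7) = Gamma(22.5, 11.3).
Batch 2: sum of counts S = 26 over n = 9 hours.
After batch 2: Gamma(α+S, β+n) = Gamma(22.5+26, 11.3+9) = Gamma(48.5, 20.3).
SD = √α/β = √48.5/20.3 = 0.3431.

0.3431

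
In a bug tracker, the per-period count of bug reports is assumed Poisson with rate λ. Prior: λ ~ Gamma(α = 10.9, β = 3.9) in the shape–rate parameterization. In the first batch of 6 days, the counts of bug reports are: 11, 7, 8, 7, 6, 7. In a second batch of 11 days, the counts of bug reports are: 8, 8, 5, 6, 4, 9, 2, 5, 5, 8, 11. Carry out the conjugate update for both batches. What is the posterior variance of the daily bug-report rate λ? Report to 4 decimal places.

0.2928

With a Gamma(shape α, rate β) prior, the Poisson likelihood is conjugate: the posterior is Gamma(α + ΣXᵢ, β + n).
Batch 1: sum of counts S = 46 over n = 6 days.
After batch 1: Gamma(α+S, β+n) = Gamma(10.9+46, 3.9+6) = Gamma(56.9, 9.9).
Batch 2: sum of counts S = 71 over n = 11 days.
After batch 2: Gamma(α+S, β+n) = Gamma(56.9+71, 9.9+11) = Gamma(127.9, 20.9).
Var = α/β² = 127.9/20.9² = 0.2928.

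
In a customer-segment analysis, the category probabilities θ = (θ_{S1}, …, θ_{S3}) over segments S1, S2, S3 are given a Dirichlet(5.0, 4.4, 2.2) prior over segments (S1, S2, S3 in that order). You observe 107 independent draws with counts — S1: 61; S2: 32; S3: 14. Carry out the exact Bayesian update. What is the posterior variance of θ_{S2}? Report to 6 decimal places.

The Dirichlet prior is conjugate to the Multinomial likelihood: each posterior αⱼ = prior αⱼ + observed count nⱼ.
Posterior concentration: (66.0, 36.4, 16.2), total = 118.6.
Var[θ_j] = α_j(Σα−α_j)/((Σα)²(Σα+1)) = 36.4·82.2/(118.6²·119.6) = 0.001779.

0.001779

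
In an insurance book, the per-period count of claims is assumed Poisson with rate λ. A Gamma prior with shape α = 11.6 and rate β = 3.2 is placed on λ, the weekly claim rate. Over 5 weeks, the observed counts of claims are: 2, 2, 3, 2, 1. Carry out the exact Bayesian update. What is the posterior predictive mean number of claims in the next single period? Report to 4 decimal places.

With a Gamma(shape α, rate β) prior, the Poisson likelihood is conjugate: the posterior is Gamma(α + ΣXᵢ, β + n).
Sum of counts S = 10 over n = 5 weeks.
Posterior: Gamma(α+S, β+n) = Gamma(11.6+10, 3.2+5) = Gamma(21.6, 8.2).
The predictive distribution for one future period is NegBinom with mean α/β = 2.6341.

2.6341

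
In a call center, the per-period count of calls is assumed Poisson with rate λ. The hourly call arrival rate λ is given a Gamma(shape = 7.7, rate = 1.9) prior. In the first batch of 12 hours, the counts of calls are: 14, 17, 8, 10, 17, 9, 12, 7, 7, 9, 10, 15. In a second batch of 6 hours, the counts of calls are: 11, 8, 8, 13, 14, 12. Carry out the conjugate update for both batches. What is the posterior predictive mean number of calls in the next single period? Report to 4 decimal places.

10.4874

With a Gamma(shape α, rate β) prior, the Poisson likelihood is conjugate: the posterior is Gamma(α + ΣXᵢ, β + n).
Batch 1: sum of counts S = 135 over n = 12 hours.
After batch 1: Gamma(α+S, β+n) = Gamma(7.7+135, 1.9+12) = Gamma(142.7, 13.9).
Batch 2: sum of counts S = 66 over n = 6 hours.
After batch 2: Gamma(α+S, β+n) = Gamma(142.7+66, 13.9+6) = Gamma(208.7, 19.9).
The predictive distribution for one future period is NegBinom with mean α/β = 10.4874.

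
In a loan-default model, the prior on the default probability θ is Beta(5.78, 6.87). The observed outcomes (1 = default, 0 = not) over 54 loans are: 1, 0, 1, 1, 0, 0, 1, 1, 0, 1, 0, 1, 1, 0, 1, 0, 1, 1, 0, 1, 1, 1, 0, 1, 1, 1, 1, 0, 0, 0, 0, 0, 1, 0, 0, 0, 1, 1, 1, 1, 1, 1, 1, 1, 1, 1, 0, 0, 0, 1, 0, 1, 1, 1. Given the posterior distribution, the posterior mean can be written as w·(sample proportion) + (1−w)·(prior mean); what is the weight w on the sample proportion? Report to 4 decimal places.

The Beta prior is conjugate to a Binomial/Bernoulli likelihood; the update adds successes to α and failures to β.
Posterior mean = (α₀+k)/(α₀+β₀+n) = [n/(α₀+β₀+n)]·(k/n) + [(α₀+β₀)/(α₀+β₀+n)]·α₀/(α₀+β₀), so only n and the prior enter the weight.
The weight on the data is w = n/(α₀+β₀+n) = 54/(5.78+6.87+54) = 54/66.65 = 0.8102.

0.8102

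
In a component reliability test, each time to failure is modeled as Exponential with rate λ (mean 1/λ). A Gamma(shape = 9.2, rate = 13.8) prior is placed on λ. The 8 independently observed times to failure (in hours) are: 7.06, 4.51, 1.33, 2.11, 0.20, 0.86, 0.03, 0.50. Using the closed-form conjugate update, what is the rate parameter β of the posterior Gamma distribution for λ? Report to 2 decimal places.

30.40

With a Gamma(shape α, rate β) prior on the exponential rate λ, the posterior after n observations with total T = Σxᵢ is Gamma(α+n, β+T).
Sum of observations T = 16.60 hours; n = 8.
Posterior: Gamma(9.2+8, 13.8+16.60) = Gamma(17.2, 30.40).
Posterior β = 30.40.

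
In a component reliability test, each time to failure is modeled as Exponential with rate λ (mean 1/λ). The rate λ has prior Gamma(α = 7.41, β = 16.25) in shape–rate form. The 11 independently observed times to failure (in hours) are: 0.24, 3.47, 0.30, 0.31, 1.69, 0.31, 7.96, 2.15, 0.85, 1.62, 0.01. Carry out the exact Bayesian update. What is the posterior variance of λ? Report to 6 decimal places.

0.014892

With a Gamma(shape α, rate β) prior on the exponential rate λ, the posterior after n observations with total T = Σxᵢ is Gamma(α+n, β+T).
Sum of observations T = 18.91 hours; n = 11.
Posterior: Gamma(7.41+11, 16.25+18.91) = Gamma(18.41, 35.16).
Var = α/β² = 0.014892.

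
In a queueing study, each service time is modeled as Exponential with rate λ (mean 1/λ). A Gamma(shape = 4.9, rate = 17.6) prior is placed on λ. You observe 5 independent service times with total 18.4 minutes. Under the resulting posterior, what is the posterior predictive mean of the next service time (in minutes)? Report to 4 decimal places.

4.0449

With a Gamma(shape α, rate β) prior on the exponential rate λ, the posterior after n observations with total T = Σxᵢ is Gamma(α+n, β+T).
Posterior: Gamma(4.9+5, 17.6+18.4) = Gamma(9.9, 36.0).
The predictive distribution for the next observation is Lomax; its mean is β/(α−1) = 36.0/8.9 = 4.0449.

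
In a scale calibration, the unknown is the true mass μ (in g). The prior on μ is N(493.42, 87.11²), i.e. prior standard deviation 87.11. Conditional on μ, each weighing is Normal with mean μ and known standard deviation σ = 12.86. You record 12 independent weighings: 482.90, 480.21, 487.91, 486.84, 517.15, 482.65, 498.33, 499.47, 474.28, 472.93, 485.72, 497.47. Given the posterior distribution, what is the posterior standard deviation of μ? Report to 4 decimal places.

3.7090

For Normal data with known variance σ², a Normal(μ₀, σ₀²) prior on μ is conjugate. Posterior precision = 1/σ₀² + n/σ²; posterior mean is the precision-weighted average of μ₀ and x̄.
σ₀² = 87.11² = 7588.1521, σ² = 12.86² = 165.3796; σ² + n·σ₀² = 165.3796 + 12·7588.1521 = 91223.2048.
Posterior precision = 1/σ₀² + n/σ² = 1/7588.1521 + 12/165.3796 = (σ² + n·σ₀²)/(σ₀²σ²) = 91223.2048/(7588.1521·165.3796); posterior variance σₙ² = σ₀²σ²/(σ² + n·σ₀²) = 7588.1521·165.3796/91223.2048 = 13.756648.
Posterior SD = √σₙ² = √(7588.1521·165.3796/91223.2048) = 3.7090.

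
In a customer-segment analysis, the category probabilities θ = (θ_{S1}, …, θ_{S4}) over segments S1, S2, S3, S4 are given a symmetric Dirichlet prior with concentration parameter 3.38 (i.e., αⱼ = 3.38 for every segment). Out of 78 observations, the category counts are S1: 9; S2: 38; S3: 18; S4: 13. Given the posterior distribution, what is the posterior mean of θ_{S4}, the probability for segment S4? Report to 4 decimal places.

0.1790

The Dirichlet prior is conjugate to the Multinomial likelihood: each posterior αⱼ = prior αⱼ + observed count nⱼ.
Posterior concentration: (12.38, 41.38, 21.38, 16.38), total = 91.52.
E[θ_{S4}|data] = α_{S4}/Σα = 16.38/91.52 = 0.1790.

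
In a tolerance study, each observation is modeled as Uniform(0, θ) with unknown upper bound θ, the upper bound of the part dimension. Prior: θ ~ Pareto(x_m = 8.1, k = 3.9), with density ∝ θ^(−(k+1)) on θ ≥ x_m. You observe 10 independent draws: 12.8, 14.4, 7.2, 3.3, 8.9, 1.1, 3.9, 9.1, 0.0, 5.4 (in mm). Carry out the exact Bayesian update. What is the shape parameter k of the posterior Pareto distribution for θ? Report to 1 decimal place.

13.9

A Pareto(scale x_m, shape k) prior on the upper bound θ of Uniform(0, θ) is conjugate: posterior is Pareto(max(x_m, max xᵢ), k + n).
Sample maximum = 14.4; prior scale x_m = 8.1 → posterior scale = max = 14.4.
Posterior shape = 3.9 + 10 = 13.9.
Posterior shape k = 13.9.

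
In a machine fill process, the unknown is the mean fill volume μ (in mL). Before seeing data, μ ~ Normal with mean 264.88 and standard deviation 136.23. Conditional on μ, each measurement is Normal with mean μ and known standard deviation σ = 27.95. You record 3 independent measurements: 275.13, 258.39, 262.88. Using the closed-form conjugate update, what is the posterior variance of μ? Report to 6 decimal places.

256.797637

For Normal data with known variance σ², a Normal(μ₀, σ₀²) prior on μ is conjugate. Posterior precision = 1/σ₀² + n/σ²; posterior mean is the precision-weighted average of μ₀ and x̄.
σ₀² = 136.23² = 18558.6129, σ² = 27.95² = 781.2025; σ² + n·σ₀² = 781.2025 + 3·18558.6129 = 56457.0412.
Posterior precision = 1/σ₀² + n/σ² = 1/18558.6129 + 3/781.2025 = (σ² + n·σ₀²)/(σ₀²σ²) = 56457.0412/(18558.6129·781.2025); posterior variance σₙ² = σ₀²σ²/(σ² + n·σ₀²) = 18558.6129·781.2025/56457.0412 = 256.797637.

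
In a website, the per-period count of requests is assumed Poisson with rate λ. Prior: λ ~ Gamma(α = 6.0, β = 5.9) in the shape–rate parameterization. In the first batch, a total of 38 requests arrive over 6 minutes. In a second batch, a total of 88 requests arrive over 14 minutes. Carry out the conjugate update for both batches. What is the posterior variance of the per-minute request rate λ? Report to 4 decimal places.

0.1968

With a Gamma(shape α, rate β) prior, the Poisson likelihood is conjugate: the posterior is Gamma(α + ΣXᵢ, β + n).
After batch 1: Gamma(α+S, β+n) = Gamma(6.0+38, 5.9+6) = Gamma(44.0, 11.9).
After batch 2: Gamma(α+S, β+n) = Gamma(44.0+88, 11.9+14) = Gamma(132.0, 25.9).
Var = α/β² = 132.0/25.9² = 0.1968.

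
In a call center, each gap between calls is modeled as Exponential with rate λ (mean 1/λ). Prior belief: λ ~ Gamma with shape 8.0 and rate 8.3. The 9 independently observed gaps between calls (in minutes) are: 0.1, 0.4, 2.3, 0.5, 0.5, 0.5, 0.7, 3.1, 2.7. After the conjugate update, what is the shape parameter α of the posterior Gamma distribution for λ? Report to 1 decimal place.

17.0

With a Gamma(shape α, rate β) prior on the exponential rate λ, the posterior after n observations with total T = Σxᵢ is Gamma(α+n, β+T).
Sum of observations T = 10.8 minutes; n = 9.
Posterior: Gamma(8.0+9, 8.3+10.8) = Gamma(17.0, 19.1).
Posterior α = 17.0.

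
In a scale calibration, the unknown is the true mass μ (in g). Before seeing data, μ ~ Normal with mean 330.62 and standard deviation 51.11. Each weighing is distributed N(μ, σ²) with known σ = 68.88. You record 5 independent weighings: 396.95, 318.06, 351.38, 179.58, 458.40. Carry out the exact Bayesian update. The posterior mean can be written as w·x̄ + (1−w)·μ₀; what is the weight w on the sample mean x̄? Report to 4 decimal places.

0.7335

For Normal data with known variance σ², a Normal(μ₀, σ₀²) prior on μ is conjugate. Posterior precision = 1/σ₀² + n/σ²; posterior mean is the precision-weighted average of μ₀ and x̄.
σ₀² = 51.11² = 2612.2321, σ² = 68.88² = 4744.4544. Prior precision 1/σ₀² = 1/2612.2321; data precision n/σ² = 5/4744.4544.
w = (n/σ²)/(1/σ₀² + n/σ²) = n·σ₀²/(σ² + n·σ₀²) = 5·2612.2321/(4744.4544 + 5·2612.2321) = 13061.1605/17805.6149 = 0.7335.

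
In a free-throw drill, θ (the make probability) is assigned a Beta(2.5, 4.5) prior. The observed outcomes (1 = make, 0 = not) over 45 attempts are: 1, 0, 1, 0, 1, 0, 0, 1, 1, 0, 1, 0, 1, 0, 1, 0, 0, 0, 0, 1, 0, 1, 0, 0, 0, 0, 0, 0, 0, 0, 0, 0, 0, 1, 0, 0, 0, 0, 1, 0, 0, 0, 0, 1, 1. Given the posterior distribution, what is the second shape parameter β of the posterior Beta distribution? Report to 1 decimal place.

The Beta prior is conjugate to a Binomial/Bernoulli likelihood; the update adds successes to α and failures to β.
Posterior: Beta(α+k, β+n−k) = Beta(2.5+14, 4.5+31) = Beta(16.5, 35.5).
Posterior β = 35.5.

35.5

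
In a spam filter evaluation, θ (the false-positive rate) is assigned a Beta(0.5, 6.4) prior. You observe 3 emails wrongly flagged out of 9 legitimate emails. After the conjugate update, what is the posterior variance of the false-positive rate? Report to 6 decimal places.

0.010158

The Beta prior is conjugate to a Binomial/Bernoulli likelihood; the update adds successes to α and failures to β.
Posterior: Beta(α+k, β+n−k) = Beta(0.5+3, 6.4+6) = Beta(3.5, 12.4).
Var = αβ/((α+β)²(α+β+1)) = 3.5·12.4/(15.9²·16.9) = 0.010158.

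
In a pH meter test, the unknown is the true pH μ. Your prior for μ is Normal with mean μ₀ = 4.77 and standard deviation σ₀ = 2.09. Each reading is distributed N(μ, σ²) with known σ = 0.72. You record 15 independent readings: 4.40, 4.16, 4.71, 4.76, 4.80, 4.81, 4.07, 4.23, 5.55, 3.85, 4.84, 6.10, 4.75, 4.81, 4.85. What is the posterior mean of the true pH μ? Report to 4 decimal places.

4.7131

For Normal data with known variance σ², a Normal(μ₀, σ₀²) prior on μ is conjugate. Posterior precision = 1/σ₀² + n/σ²; posterior mean is the precision-weighted average of μ₀ and x̄.
Σxᵢ = 4.40 + 4.16 + 4.71 + 4.76 + 4.80 + 4.81 + 4.07 + 4.23 + 5.55 + 3.85 + 4.84 + 6.10 + 4.75 + 4.81 + 4.85 = 70.69, so n·x̄ = 70.69.
σ₀² = 2.09² = 4.3681, σ² = 0.72² = 0.5184; σ² + n·σ₀² = 0.5184 + 15·4.3681 = 66.0399.
Posterior mean = (μ₀/σ₀² + n·x̄/σ²)/(1/σ₀² + n/σ²) = (σ²·μ₀ + σ₀²·n·x̄)/(σ² + n·σ₀²) = (0.5184·4.77 + 4.3681·70.69)/66.0399 = 311.253757/66.0399 = 4.7131.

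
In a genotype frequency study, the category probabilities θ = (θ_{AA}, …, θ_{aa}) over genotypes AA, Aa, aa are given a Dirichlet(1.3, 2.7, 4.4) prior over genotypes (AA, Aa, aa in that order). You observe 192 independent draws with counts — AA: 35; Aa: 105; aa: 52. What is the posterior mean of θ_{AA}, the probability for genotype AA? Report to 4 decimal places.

The Dirichlet prior is conjugate to the Multinomial likelihood: each posterior αⱼ = prior αⱼ + observed count nⱼ.
Posterior concentration: (36.3, 107.7, 56.4), total = 200.4.
E[θ_{AA}|data] = α_{AA}/Σα = 36.3/200.4 = 0.1811.

0.1811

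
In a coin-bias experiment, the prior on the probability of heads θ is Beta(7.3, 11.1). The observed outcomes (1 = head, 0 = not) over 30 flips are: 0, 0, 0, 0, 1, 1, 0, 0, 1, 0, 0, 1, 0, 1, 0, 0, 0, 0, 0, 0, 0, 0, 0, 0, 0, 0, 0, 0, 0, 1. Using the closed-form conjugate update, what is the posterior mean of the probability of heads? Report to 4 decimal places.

0.2748

The Beta prior is conjugate to a Binomial/Bernoulli likelihood; the update adds successes to α and failures to β.
Posterior: Beta(α+k, β+n−k) = Beta(7.3+6, 11.1+24) = Beta(13.3, 35.1).
Posterior mean = α/(α+β) = 13.3/48.4 = 0.2748.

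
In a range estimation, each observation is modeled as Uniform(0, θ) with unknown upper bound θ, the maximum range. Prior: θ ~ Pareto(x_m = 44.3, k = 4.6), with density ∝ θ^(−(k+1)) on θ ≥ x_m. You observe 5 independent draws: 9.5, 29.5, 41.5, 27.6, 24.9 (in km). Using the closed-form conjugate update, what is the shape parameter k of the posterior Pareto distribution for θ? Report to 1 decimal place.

A Pareto(scale x_m, shape k) prior on the upper bound θ of Uniform(0, θ) is conjugate: posterior is Pareto(max(x_m, max xᵢ), k + n).
Sample maximum = 41.5; prior scale x_m = 44.3 → posterior scale = max = 44.3.
Posterior shape = 4.6 + 5 = 9.6.
Posterior shape k = 9.6.

9.6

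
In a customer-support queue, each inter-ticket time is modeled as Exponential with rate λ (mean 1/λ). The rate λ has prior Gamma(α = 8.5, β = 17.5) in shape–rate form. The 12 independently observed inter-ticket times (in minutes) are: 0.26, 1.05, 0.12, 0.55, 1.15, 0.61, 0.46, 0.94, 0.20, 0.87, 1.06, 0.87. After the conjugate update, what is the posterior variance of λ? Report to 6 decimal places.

0.031183

With a Gamma(shape α, rate β) prior on the exponential rate λ, the posterior after n observations with total T = Σxᵢ is Gamma(α+n, β+T).
Sum of observations T = 8.14 minutes; n = 12.
Posterior: Gamma(8.5+12, 17.5+8.14) = Gamma(20.5, 25.64).
Var = α/β² = 0.031183.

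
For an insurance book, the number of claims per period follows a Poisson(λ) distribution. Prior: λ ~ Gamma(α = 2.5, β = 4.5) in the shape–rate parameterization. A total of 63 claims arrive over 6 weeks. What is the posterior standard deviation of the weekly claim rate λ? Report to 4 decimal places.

With a Gamma(shape α, rate β) prior, the Poisson likelihood is conjugate: the posterior is Gamma(α + ΣXᵢ, β + n).
Posterior: Gamma(α+S, β+n) = Gamma(2.5+63, 4.5+6) = Gamma(65.5, 10.5).
SD = √α/β = √65.5/10.5 = 0.7708.

0.7708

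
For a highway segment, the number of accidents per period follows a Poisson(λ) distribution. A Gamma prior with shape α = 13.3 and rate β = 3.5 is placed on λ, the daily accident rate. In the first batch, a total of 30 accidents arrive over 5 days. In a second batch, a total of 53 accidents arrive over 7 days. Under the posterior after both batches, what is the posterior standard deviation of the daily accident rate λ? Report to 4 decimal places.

0.6331

With a Gamma(shape α, rate β) prior, the Poisson likelihood is conjugate: the posterior is Gamma(α + ΣXᵢ, β + n).
After batch 1: Gamma(α+S, β+n) = Gamma(13.3+30, 3.5+5) = Gamma(43.3, 8.5).
After batch 2: Gamma(α+S, β+n) = Gamma(43.3+53, 8.5+7) = Gamma(96.3, 15.5).
SD = √α/β = √96.3/15.5 = 0.6331.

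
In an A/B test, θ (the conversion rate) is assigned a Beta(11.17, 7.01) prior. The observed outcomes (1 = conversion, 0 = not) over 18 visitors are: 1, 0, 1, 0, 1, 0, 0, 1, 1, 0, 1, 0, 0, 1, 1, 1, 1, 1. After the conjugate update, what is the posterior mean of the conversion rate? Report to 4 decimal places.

0.6128

The Beta prior is conjugate to a Binomial/Bernoulli likelihood; the update adds successes to α and failures to β.
Posterior: Beta(α+k, β+n−k) = Beta(11.17+11, 7.01+7) = Beta(22.17, 14.01).
Posterior mean = α/(α+β) = 22.17/36.18 = 0.6128.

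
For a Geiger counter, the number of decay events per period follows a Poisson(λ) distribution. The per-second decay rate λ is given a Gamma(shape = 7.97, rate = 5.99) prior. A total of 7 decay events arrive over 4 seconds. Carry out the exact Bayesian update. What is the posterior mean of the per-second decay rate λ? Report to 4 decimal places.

With a Gamma(shape α, rate β) prior, the Poisson likelihood is conjugate: the posterior is Gamma(α + ΣXᵢ, β + n).
Posterior: Gamma(α+S, β+n) = Gamma(7.97+7, 5.99+4) = Gamma(14.97, 9.99).
Posterior mean = α/β = 14.97/9.99 = 1.4985.

1.4985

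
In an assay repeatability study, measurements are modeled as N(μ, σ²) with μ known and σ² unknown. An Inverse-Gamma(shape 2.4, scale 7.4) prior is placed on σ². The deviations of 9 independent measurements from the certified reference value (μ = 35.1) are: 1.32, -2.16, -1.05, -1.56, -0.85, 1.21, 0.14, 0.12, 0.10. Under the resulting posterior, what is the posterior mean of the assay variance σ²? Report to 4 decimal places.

With known mean μ and an Inverse-Gamma(α, β) prior on σ², the Normal likelihood is conjugate: posterior is Inv-Gamma(α + n/2, β + Σ(xᵢ−μ)²/2).
Σ(xᵢ−μ)² = (1.32)² + (-2.16)² + (-1.05)² + (-1.56)² + (-0.85)² + (1.21)² + (0.14)² + (0.12)² + (0.10)² = 12.1747.
Posterior: Inv-Gamma(2.4 + 9/2, 7.4 + 12.1747/2) = Inv-Gamma(6.90, 13.48735).
E[σ²|data] = β/(α−1) = 13.48735/5.90 = 2.2860.

2.2860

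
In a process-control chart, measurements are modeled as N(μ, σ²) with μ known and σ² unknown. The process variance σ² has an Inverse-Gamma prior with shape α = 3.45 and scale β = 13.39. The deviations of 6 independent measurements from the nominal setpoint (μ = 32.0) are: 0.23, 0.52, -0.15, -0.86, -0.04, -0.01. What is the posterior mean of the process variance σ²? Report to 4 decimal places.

With known mean μ and an Inverse-Gamma(α, β) prior on σ², the Normal likelihood is conjugate: posterior is Inv-Gamma(α + n/2, β + Σ(xᵢ−μ)²/2).
Σ(xᵢ−μ)² = (0.23)² + (0.52)² + (-0.15)² + (-0.86)² + (-0.04)² + (-0.01)² = 1.0871.
Posterior: Inv-Gamma(3.45 + 6/2, 13.39 + 1.0871/2) = Inv-Gamma(6.45, 13.93355).
E[σ²|data] = β/(α−1) = 13.93355/5.45 = 2.5566.

2.5566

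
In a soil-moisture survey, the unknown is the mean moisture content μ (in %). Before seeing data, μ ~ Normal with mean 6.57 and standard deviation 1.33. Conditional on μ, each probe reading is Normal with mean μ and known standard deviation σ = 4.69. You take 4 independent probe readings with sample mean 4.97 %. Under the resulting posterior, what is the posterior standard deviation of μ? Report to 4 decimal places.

For Normal data with known variance σ², a Normal(μ₀, σ₀²) prior on μ is conjugate. Posterior precision = 1/σ₀² + n/σ²; posterior mean is the precision-weighted average of μ₀ and x̄.
σ₀² = 1.33² = 1.7689, σ² = 4.69² = 21.9961; σ² + n·σ₀² = 21.9961 + 4·1.7689 = 29.0717.
Posterior precision = 1/σ₀² + n/σ² = 1/1.7689 + 4/21.9961 = (σ² + n·σ₀²)/(σ₀²σ²) = 29.0717/(1.7689·21.9961); posterior variance σₙ² = σ₀²σ²/(σ² + n·σ₀²) = 1.7689·21.9961/29.0717 = 1.338377.
Posterior SD = √σₙ² = √(1.7689·21.9961/29.0717) = 1.1569.

1.1569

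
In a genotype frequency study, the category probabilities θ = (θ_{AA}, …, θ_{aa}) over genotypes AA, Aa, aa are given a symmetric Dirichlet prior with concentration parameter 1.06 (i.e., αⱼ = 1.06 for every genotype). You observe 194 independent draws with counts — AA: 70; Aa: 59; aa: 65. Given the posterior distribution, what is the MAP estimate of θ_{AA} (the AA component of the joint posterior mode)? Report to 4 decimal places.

The Dirichlet prior is conjugate to the Multinomial likelihood: each posterior αⱼ = prior αⱼ + observed count nⱼ.
Posterior concentration: (71.06, 60.06, 66.06), total = 197.18.
Joint mode component: (α_{AA}−1)/(Σα−K) = 70.06/194.18 = 0.3608.

0.3608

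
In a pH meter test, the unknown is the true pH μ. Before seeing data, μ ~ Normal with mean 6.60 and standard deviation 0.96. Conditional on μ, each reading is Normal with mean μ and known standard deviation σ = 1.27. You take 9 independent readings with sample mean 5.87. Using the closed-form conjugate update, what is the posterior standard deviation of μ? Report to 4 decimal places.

0.3873

For Normal data with known variance σ², a Normal(μ₀, σ₀²) prior on μ is conjugate. Posterior precision = 1/σ₀² + n/σ²; posterior mean is the precision-weighted average of μ₀ and x̄.
σ₀² = 0.96² = 0.9216, σ² = 1.27² = 1.6129; σ² + n·σ₀² = 1.6129 + 9·0.9216 = 9.9073.
Posterior precision = 1/σ₀² + n/σ² = 1/0.9216 + 9/1.6129 = (σ² + n·σ₀²)/(σ₀²σ²) = 9.9073/(0.9216·1.6129); posterior variance σₙ² = σ₀²σ²/(σ² + n·σ₀²) = 0.9216·1.6129/9.9073 = 0.150036.
Posterior SD = √σₙ² = √(0.9216·1.6129/9.9073) = 0.3873.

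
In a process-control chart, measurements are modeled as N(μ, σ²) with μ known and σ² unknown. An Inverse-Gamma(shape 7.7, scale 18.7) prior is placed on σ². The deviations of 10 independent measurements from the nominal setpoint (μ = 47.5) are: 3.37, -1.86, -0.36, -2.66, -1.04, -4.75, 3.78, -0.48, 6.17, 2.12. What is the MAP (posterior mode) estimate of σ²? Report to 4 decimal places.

With known mean μ and an Inverse-Gamma(α, β) prior on σ², the Normal likelihood is conjugate: posterior is Inv-Gamma(α + n/2, β + Σ(xᵢ−μ)²/2).
Σ(xᵢ−μ)² = (3.37)² + (-1.86)² + (-0.36)² + (-2.66)² + (-1.04)² + (-4.75)² + (3.78)² + (-0.48)² + (6.17)² + (2.12)² = 102.7479.
Posterior: Inv-Gamma(7.7 + 10/2, 18.7 + 102.7479/2) = Inv-Gamma(12.70, 70.07395).
Mode = β/(α+1) = 70.07395/13.70 = 5.1149.

5.1149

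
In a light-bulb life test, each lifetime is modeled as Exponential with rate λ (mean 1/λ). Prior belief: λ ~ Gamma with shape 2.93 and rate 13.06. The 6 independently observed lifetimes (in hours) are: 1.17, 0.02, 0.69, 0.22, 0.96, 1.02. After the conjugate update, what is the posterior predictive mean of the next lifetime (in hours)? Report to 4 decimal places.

With a Gamma(shape α, rate β) prior on the exponential rate λ, the posterior after n observations with total T = Σxᵢ is Gamma(α+n, β+T).
Sum of observations T = 4.08 hours; n = 6.
Posterior: Gamma(2.93+6, 13.06+4.08) = Gamma(8.93, 17.14).
The predictive distribution for the next observation is Lomax; its mean is β/(α−1) = 17.14/7.93 = 2.1614.

2.1614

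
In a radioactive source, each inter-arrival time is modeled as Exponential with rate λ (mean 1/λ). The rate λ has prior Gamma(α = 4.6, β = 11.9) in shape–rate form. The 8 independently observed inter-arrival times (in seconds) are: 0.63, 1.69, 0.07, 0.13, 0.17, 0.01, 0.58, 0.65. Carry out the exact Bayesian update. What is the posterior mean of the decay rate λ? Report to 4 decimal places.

With a Gamma(shape α, rate β) prior on the exponential rate λ, the posterior after n observations with total T = Σxᵢ is Gamma(α+n, β+T).
Sum of observations T = 3.93 seconds; n = 8.
Posterior: Gamma(4.6+8, 11.9+3.93) = Gamma(12.6, 15.83).
Posterior mean of λ = α/β = 12.6/15.83 = 0.7960.

0.7960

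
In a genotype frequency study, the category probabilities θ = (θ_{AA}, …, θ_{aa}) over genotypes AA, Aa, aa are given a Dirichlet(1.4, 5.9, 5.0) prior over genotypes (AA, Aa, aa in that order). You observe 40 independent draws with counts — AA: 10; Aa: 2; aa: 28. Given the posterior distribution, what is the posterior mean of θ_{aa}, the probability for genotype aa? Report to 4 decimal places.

The Dirichlet prior is conjugate to the Multinomial likelihood: each posterior αⱼ = prior αⱼ + observed count nⱼ.
Posterior concentration: (11.4, 7.9, 33.0), total = 52.3.
E[θ_{aa}|data] = α_{aa}/Σα = 33.0/52.3 = 0.6310.

0.6310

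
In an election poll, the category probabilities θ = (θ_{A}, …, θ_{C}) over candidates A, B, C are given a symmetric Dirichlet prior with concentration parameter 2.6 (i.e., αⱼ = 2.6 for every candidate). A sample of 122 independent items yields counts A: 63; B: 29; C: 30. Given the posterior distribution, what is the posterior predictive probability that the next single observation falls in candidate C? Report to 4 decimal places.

0.2512

The Dirichlet prior is conjugate to the Multinomial likelihood: each posterior αⱼ = prior αⱼ + observed count nⱼ.
Posterior concentration: (65.6, 31.6, 32.6), total = 129.8.
P(next = C | data) = α_{C}/Σα = 0.2512.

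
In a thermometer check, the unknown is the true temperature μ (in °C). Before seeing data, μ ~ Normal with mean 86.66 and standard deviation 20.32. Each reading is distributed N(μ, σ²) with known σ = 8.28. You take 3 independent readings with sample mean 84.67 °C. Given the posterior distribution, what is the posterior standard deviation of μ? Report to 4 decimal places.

4.6534

For Normal data with known variance σ², a Normal(μ₀, σ₀²) prior on μ is conjugate. Posterior precision = 1/σ₀² + n/σ²; posterior mean is the precision-weighted average of μ₀ and x̄.
σ₀² = 20.32² = 412.9024, σ² = 8.28² = 68.5584; σ² + n·σ₀² = 68.5584 + 3·412.9024 = 1307.2656.
Posterior precision = 1/σ₀² + n/σ² = 1/412.9024 + 3/68.5584 = (σ² + n·σ₀²)/(σ₀²σ²) = 1307.2656/(412.9024·68.5584); posterior variance σₙ² = σ₀²σ²/(σ² + n·σ₀²) = 412.9024·68.5584/1307.2656 = 21.654305.
Posterior SD = √σₙ² = √(412.9024·68.5584/1307.2656) = 4.6534.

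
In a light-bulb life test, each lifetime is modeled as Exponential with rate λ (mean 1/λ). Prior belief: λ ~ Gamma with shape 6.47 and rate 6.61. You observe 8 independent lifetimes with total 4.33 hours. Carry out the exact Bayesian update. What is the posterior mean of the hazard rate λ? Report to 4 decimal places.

1.3227

With a Gamma(shape α, rate β) prior on the exponential rate λ, the posterior after n observations with total T = Σxᵢ is Gamma(α+n, β+T).
Posterior: Gamma(6.47+8, 6.61+4.33) = Gamma(14.47, 10.94).
Posterior mean of λ = α/β = 14.47/10.94 = 1.3227.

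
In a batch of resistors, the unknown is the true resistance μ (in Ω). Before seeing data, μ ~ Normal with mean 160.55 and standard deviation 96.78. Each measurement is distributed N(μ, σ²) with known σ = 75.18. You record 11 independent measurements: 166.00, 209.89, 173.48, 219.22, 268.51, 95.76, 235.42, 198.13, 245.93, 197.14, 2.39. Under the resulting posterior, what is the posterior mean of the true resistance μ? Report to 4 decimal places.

181.7351

For Normal data with known variance σ², a Normal(μ₀, σ₀²) prior on μ is conjugate. Posterior precision = 1/σ₀² + n/σ²; posterior mean is the precision-weighted average of μ₀ and x̄.
Σxᵢ = 166.00 + 209.89 + 173.48 + 219.22 + 268.51 + 95.76 + 235.42 + 198.13 + 245.93 + 197.14 + 2.39 = 2011.87, so n·x̄ = 2011.87.
σ₀² = 96.78² = 9366.3684, σ² = 75.18² = 5652.0324; σ² + n·σ₀² = 5652.0324 + 11·9366.3684 = 108682.0848.
Posterior mean = (μ₀/σ₀² + n·x̄/σ²)/(1/σ₀² + n/σ²) = (σ²·μ₀ + σ₀²·n·x̄)/(σ² + n·σ₀²) = (5652.0324·160.55 + 9366.3684·2011.87)/108682.0848 = 19751349.394728/108682.0848 = 181.7351.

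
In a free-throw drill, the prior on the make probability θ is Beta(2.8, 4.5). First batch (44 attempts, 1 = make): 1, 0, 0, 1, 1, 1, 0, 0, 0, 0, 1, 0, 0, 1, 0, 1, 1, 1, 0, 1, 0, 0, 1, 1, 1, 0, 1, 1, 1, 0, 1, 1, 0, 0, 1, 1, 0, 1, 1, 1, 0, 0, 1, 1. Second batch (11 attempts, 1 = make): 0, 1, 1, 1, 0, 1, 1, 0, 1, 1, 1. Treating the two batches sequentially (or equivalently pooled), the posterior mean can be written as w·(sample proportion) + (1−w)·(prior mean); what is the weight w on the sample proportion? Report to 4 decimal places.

The Beta prior is conjugate to a Binomial/Bernoulli likelihood; the update adds successes to α and failures to β.
Total number of attempts: n = 44 + 11 = 55.
Posterior mean = (α₀+k)/(α₀+β₀+n) = [n/(α₀+β₀+n)]·(k/n) + [(α₀+β₀)/(α₀+β₀+n)]·α₀/(α₀+β₀), so only n and the prior enter the weight.
The weight on the data is w = n/(α₀+β₀+n) = 55/(2.8+4.5+55) = 55/62.3 = 0.8828.

0.8828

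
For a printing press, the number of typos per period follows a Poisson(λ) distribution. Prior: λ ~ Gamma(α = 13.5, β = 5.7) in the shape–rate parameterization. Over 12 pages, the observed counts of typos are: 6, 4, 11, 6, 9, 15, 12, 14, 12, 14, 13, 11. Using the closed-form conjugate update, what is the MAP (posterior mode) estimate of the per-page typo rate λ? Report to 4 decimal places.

With a Gamma(shape α, rate β) prior, the Poisson likelihood is conjugate: the posterior is Gamma(α + ΣXᵢ, β + n).
Sum of counts S = 127 over n = 12 pages.
Posterior: Gamma(α+S, β+n) = Gamma(13.5+127, 5.7+12) = Gamma(140.5, 17.7).
Mode of Gamma(α,β) for α≥1 is (α−1)/β = 139.5/17.7 = 7.8814.

7.8814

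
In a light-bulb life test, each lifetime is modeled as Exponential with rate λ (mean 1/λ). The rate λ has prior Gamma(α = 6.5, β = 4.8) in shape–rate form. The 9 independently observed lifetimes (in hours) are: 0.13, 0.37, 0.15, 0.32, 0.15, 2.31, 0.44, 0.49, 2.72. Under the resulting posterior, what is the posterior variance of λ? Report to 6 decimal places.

With a Gamma(shape α, rate β) prior on the exponential rate λ, the posterior after n observations with total T = Σxᵢ is Gamma(α+n, β+T).
Sum of observations T = 7.08 hours; n = 9.
Posterior: Gamma(6.5+9, 4.8+7.08) = Gamma(15.5, 11.88).
Var = α/β² = 0.109824.

0.109824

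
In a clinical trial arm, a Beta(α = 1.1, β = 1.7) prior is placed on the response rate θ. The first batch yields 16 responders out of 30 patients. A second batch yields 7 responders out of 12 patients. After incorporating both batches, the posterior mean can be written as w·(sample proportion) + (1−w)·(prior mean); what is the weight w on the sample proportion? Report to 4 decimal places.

0.9375

The Beta prior is conjugate to a Binomial/Bernoulli likelihood; the update adds successes to α and failures to β.
Total number of patients: n = 30 + 12 = 42.
Posterior mean = (α₀+k)/(α₀+β₀+n) = [n/(α₀+β₀+n)]·(k/n) + [(α₀+β₀)/(α₀+β₀+n)]·α₀/(α₀+β₀), so only n and the prior enter the weight.
The weight on the data is w = n/(α₀+β₀+n) = 42/(1.1+1.7+42) = 42/44.8 = 0.9375.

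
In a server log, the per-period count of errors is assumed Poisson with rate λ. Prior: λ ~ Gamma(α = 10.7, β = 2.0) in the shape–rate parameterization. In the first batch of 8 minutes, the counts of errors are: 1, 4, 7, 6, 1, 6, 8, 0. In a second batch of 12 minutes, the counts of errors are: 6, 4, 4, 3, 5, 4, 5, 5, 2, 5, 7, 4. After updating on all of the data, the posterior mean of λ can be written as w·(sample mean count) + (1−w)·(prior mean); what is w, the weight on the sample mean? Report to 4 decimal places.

0.9091

With a Gamma(shape α, rate β) prior, the Poisson likelihood is conjugate: the posterior is Gamma(α + ΣXᵢ, β + n).
Total number of minutes: n = 8 + 12 = 20.
Posterior mean = (α₀+S)/(β₀+n) = [n/(β₀+n)]·(S/n) + [β₀/(β₀+n)]·(α₀/β₀), so only n and β₀ enter the weight.
Weight on data w = n/(β₀+n) = 20/(2.0+20) = 20/22.0 = 0.9091.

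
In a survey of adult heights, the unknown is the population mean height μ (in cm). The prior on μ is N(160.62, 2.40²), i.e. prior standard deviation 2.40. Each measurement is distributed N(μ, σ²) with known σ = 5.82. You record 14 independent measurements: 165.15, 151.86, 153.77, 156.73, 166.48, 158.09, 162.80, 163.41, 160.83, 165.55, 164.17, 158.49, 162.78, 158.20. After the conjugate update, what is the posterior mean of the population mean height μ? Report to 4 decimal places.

160.6014

For Normal data with known variance σ², a Normal(μ₀, σ₀²) prior on μ is conjugate. Posterior precision = 1/σ₀² + n/σ²; posterior mean is the precision-weighted average of μ₀ and x̄.
Σxᵢ = 165.15 + 151.86 + 153.77 + 156.73 + 166.48 + 158.09 + 162.80 + 163.41 + 160.83 + 165.55 + 164.17 + 158.49 + 162.78 + 158.20 = 2248.31, so n·x̄ = 2248.31.
σ₀² = 2.40² = 5.76, σ² = 5.82² = 33.8724; σ² + n·σ₀² = 33.8724 + 14·5.76 = 114.5124.
Posterior mean = (μ₀/σ₀² + n·x̄/σ²)/(1/σ₀² + n/σ²) = (σ²·μ₀ + σ₀²·n·x̄)/(σ² + n·σ₀²) = (33.8724·160.62 + 5.76·2248.31)/114.5124 = 18390.850488/114.5124 = 160.6014.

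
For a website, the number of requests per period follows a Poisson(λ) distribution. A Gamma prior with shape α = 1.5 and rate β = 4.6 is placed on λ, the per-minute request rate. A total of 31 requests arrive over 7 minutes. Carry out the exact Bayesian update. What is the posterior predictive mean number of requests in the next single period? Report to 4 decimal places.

2.8017

With a Gamma(shape α, rate β) prior, the Poisson likelihood is conjugate: the posterior is Gamma(α + ΣXᵢ, β + n).
Posterior: Gamma(α+S, β+n) = Gamma(1.5+31, 4.6+7) = Gamma(32.5, 11.6).
The predictive distribution for one future period is NegBinom with mean α/β = 2.8017.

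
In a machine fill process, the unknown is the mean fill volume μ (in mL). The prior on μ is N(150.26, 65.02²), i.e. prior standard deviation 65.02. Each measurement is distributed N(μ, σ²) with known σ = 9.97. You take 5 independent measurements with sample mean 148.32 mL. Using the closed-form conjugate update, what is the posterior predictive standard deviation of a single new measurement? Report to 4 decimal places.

10.9173

For Normal data with known variance σ², a Normal(μ₀, σ₀²) prior on μ is conjugate. Posterior precision = 1/σ₀² + n/σ²; posterior mean is the precision-weighted average of μ₀ and x̄.
σ₀² = 65.02² = 4227.6004, σ² = 9.97² = 99.4009; σ² + n·σ₀² = 99.4009 + 5·4227.6004 = 21237.4029.
Posterior precision = 1/σ₀² + n/σ² = 1/4227.6004 + 5/99.4009 = (σ² + n·σ₀²)/(σ₀²σ²) = 21237.4029/(4227.6004·99.4009); posterior variance σₙ² = σ₀²σ²/(σ² + n·σ₀²) = 4227.6004·99.4009/21237.4029 = 19.787132.
Predictive variance for one new observation = σₙ² + σ² = 4227.6004·99.4009/21237.4029 + 99.4009 = σ²·(σ₀² + 21237.4029)/21237.4029 = 99.4009·25465.0033/21237.4029 = 119.188032; SD = √(99.4009·25465.0033/21237.4029) = 10.9173.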